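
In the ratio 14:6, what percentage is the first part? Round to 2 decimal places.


Total parts = 14 + 6 = 20
First part fraction = 14/20
Percentage = (14/20) * 100
= 0.7 * 100
= 70.00%

70.00


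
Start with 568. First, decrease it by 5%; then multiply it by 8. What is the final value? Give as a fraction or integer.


Start with 568.
Step 1: Decrease by 5%: 568 * 95/100 = 2698/5
Step 2: Multiply by 8: 2698/5 * 8 = 21584/5
Final result = 21584/5

21584/5


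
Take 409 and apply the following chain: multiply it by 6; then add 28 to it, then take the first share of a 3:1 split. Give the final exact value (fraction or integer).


Start with 409.
Step 1: Multiply by 6: 409 * 6 = 2454
Step 2: Add 28: 2454+28=2482; split 3:1 first = 2482*3/4 = 3723/2
Final result = 3723/2

3723/2


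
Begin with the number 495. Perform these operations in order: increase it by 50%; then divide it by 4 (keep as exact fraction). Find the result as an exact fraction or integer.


Start with 495.
Step 1: Increase by 50%: 495 * 150/100 = 1485/2
Step 2: Divide by 4: 1485/2 / 4 = 1485/8
Final result = 1485/8

1485/8


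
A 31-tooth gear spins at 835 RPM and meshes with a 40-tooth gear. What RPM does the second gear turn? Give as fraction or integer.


Gear ratio: teeth_A * RPM_A = teeth_B * RPM_B
31 * 835 = 40 * RPM_B
25885 = 40 * RPM_B
RPM_B = 25885 / 40
RPM_B = 5177/8

5177/8


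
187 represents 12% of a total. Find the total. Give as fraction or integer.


Given: 187 is 12% of the whole
Set up: 187 = 12/100 * whole
whole = 187 * 100 / 12
whole = 18700 / 12
whole = 4675/3

4675/3


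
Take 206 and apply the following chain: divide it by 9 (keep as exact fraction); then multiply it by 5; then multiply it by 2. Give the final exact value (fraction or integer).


Start with 206.
Step 1: Divide by 9: 206 / 9 = 206/9
Step 2: Multiply by 5: 206/9 * 5 = 1030/9
Step 3: Multiply by 2: 1030/9 * 2 = 2060/9
Final result = 2060/9

2060/9


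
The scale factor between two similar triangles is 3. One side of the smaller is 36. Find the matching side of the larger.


Similar triangles have proportional sides
Scale factor = 3
Smaller side = 36
Corresponding larger side = 36 * 3
= 108

108


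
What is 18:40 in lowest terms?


Find GCD(18, 40)
GCD = 2
Divide both by 2: 18/2 = 9, 40/2 = 20
Simplified ratio = 9:20

9:20


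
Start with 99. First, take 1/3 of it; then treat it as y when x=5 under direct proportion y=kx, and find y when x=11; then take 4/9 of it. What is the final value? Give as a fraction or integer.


Start with 99.
Step 1: Take 1/3: 99 * 1/3 = 33
Step 2: Direct prop: k = (33)/5; new y = k*11 = 33*11/5 = 363/5
Step 3: Take 4/9: 363/5 * 4/9 = 484/15
Final result = 484/15

484/15


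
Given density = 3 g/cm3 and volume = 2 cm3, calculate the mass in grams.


Using mass = density * volume
Density = 3 g/cm3
Volume = 2 cm3
Mass = 3 * 2
= 6 g

6


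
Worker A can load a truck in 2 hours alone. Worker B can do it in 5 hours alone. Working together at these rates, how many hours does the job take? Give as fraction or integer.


Rate of A = 1/2 job per hour
Rate of B = 1/5 job per hour
Combined rate = 1/2 + 1/5
Find common denominator: (5 + 2)/(2*5) = 7/10
Combined rate = 7/10 job per hour
Time together = 1 / (7/10) = 10/7 hours

10/7


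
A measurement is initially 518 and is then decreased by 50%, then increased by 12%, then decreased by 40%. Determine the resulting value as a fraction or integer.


Start: 518
Step 1: decrease by 50% => multiply by 50/100
  518 * 50/100 = 259
Step 2: increase by 12% => multiply by 112/100
  259 * 112/100 = 7252/25
Step 3: decrease by 40% => multiply by 60/100
  7252/25 * 60/100 = 21756/125
Final value = 21756/125

21756/125


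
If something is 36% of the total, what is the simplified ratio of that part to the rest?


Part = 36%, Remainder = 64%
Ratio = 36:64
GCD(36, 64) = 4
Simplify: 9:16 = 9:16

9:16


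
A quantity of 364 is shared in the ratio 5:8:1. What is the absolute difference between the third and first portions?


Total parts = 5 + 8 + 1 = 14
Value per part = 364 / 14 = 26
Shares: 5*26=130, 8*26=208, 1*26=26
Third share = 26, first share = 130
Difference = |26 - 130| = 104

104


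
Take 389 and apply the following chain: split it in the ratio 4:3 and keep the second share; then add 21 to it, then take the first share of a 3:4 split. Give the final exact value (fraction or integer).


Start with 389.
Step 1: Split 4:3, second share = 389 * 3/7 = 1167/7
Step 2: Add 21: 1167/7+21=1314/7; split 3:4 first = 1314/7*3/7 = 3942/49
Final result = 3942/49

3942/49


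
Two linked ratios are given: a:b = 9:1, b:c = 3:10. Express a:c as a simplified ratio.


Given a:b = 9:1 and b:c = 3:10
Make b consistent. Multiply first ratio by 3: a:b = 27:3
Multiply second ratio by 1: b:c = 3:10
Now b = 3 in both, so a:b:c = 27:3:10
Therefore a:c = 27:10
Simplify by GCD: a:c = 27:10

27:10


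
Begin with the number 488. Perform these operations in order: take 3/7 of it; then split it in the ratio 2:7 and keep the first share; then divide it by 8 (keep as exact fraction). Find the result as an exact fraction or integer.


Start with 488.
Step 1: Take 3/7: 488 * 3/7 = 1464/7
Step 2: Split 2:7, first share = 1464/7 * 2/9 = 976/21
Step 3: Divide by 8: 976/21 / 8 = 122/21
Final result = 122/21

122/21


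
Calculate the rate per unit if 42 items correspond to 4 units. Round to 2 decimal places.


Total items = 42
Number of units = 4
Unit rate = 42 / 4
= 10.50 items per unit

10.50


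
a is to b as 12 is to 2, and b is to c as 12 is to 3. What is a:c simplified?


Given a:b = 12:2 and b:c = 12:3
Make b consistent. Multiply first ratio by 12: a:b = 144:24
Multiply second ratio by 2: b:c = 24:6
Now b = 24 in both, so a:b:c = 144:24:6
Therefore a:c = 144:6
Simplify by GCD: a:c = 24:1

24:1


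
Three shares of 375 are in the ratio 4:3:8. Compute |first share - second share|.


Total parts = 4 + 3 + 8 = 15
Value per part = 375 / 15 = 25
Shares: 4*25=100, 3*25=75, 8*25=200
First share = 100, second share = 75
Difference = |100 - 75| = 25

25


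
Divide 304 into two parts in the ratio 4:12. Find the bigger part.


Total parts = 4 + 12 = 16
Value per part = 304 / 16 = 19
First share = 4 * 19 = 76
Second share = 12 * 19 = 228
Larger share = 228

228


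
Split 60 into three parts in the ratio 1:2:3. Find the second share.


Ratio = 1:2:3
Total parts = 1 + 2 + 3 = 6
Value per part = 60 / 6 = 10
First share = 1 * 10 = 10
Middle share = 2 * 10 = 20
Third share = 3 * 10 = 30

20


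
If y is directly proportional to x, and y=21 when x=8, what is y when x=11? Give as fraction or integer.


Direct proportion: y = kx
Find k: k = 21/8 = 21/8
Compute y at x=11: y = 21/8 * 11
y = 231/8

231/8


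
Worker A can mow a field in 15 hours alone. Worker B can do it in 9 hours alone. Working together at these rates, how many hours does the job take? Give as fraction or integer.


Rate of A = 1/15 job per hour
Rate of B = 1/9 job per hour
Combined rate = 1/15 + 1/9
Find common denominator: (9 + 15)/(15*9) = 24/135
Combined rate = 8/45 job per hour
Time together = 1 / (8/45) = 45/8 hours

45/8


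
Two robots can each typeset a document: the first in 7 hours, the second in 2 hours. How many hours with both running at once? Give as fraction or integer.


Rate of A = 1/7 job per hour
Rate of B = 1/2 job per hour
Combined rate = 1/7 + 1/2
Find common denominator: (2 + 7)/(7*2) = 9/14
Combined rate = 9/14 job per hour
Time together = 1 / (9/14) = 14/9 hours

14/9


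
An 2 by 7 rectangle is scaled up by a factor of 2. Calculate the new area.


Original dimensions: 2 x 7
Enlargement factor = 2
New width = 2 * 2 = 4
New height = 7 * 2 = 14
New area = 4 * 14 = 56

56


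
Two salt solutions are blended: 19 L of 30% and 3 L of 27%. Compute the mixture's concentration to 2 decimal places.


Solute in mixture 1 = 30% of 19 L = 19*30/100 = 57/10 L
Solute in mixture 2 = 27% of 3 L = 3*27/100 = 81/100 L
Total solute = 57/10 + 81/100 = 651/100 L
Total volume = 19 + 3 = 22 L
Final concentration = 651/100/22 * 100 = 29.59%

29.59


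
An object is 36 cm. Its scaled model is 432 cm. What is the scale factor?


Original length = 36 cm
Scaled length = 432 cm
Scale factor = 432 / 36
= 12

12


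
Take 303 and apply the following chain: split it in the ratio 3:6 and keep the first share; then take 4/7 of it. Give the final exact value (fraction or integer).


Start with 303.
Step 1: Split 3:6, first share = 303 * 3/9 = 101
Step 2: Take 4/7: 101 * 4/7 = 404/7
Final result = 404/7

404/7


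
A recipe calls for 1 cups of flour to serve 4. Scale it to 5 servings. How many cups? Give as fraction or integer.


Original: 1 cups for 4 servings
Target servings = 5
Scaling factor = 5/4
New amount = 1 * 5/4
= 5/4
= 5/4 cups

5/4


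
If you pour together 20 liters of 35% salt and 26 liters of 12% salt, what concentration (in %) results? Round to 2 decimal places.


Solute in mixture 1 = 35% of 20 L = 20*35/100 = 7 L
Solute in mixture 2 = 12% of 26 L = 26*12/100 = 78/25 L
Total solute = 7 + 78/25 = 253/25 L
Total volume = 20 + 26 = 46 L
Final concentration = 253/25/46 * 100 = 22.00%

22.00


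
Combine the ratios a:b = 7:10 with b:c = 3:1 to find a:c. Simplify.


Given a:b = 7:10 and b:c = 3:1
Make b consistent. Multiply first ratio by 3: a:b = 21:30
Multiply second ratio by 10: b:c = 30:10
Now b = 30 in both, so a:b:c = 21:30:10
Therefore a:c = 21:10
Simplify by GCD: a:c = 21:10

21:10


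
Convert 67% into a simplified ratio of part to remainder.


Part = 67%, Remainder = 33%
Ratio = 67:33
GCD(67, 33) = 1
Simplify: 67:33 = 67:33

67:33


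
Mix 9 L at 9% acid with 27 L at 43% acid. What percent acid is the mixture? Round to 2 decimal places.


Solute in mixture 1 = 9% of 9 L = 9*9/100 = 81/100 L
Solute in mixture 2 = 43% of 27 L = 27*43/100 = 1161/100 L
Total solute = 81/100 + 1161/100 = 621/50 L
Total volume = 9 + 27 = 36 L
Final concentration = 621/50/36 * 100 = 34.50%

34.50


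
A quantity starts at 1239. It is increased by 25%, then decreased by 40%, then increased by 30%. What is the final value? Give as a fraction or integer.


Start: 1239
Step 1: increase by 25% => multiply by 125/100
  1239 * 125/100 = 6195/4
Step 2: decrease by 40% => multiply by 60/100
  6195/4 * 60/100 = 3717/4
Step 3: increase by 30% => multiply by 130/100
  3717/4 * 130/100 = 48321/40
Final value = 48321/40

48321/40


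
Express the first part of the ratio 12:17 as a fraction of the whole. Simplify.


Total parts = 12 + 17 = 29
First part fraction = 12/29
Simplify: 12/29 = 12/29

12/29


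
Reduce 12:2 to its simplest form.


Find GCD(12, 2)
GCD = 2
Divide both by 2: 12/2 = 6, 2/2 = 1
Simplified ratio = 6:1

6:1


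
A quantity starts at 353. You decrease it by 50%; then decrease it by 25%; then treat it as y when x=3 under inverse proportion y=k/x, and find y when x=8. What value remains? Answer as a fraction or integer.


Start with 353.
Step 1: Decrease by 50%: 353 * 50/100 = 353/2
Step 2: Decrease by 25%: 353/2 * 75/100 = 1059/8
Step 3: Inverse prop: k = (1059/8)*3; new y = k/8 = 1059/8*3/8 = 3177/64
Final result = 3177/64

3177/64


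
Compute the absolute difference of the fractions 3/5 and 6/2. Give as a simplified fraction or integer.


Simplify: 3/5 = 3/5 and 6/2 = 3
Find common denominator: LCD = 5
Convert: 3/5 and 15/5
Difference = |3 - 15|/5 = 12/5
Simplified = 12/5

12/5


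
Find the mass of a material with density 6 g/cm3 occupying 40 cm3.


Using mass = density * volume
Density = 6 g/cm3
Volume = 40 cm3
Mass = 6 * 40
= 240 g

240


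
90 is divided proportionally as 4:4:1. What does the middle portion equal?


Ratio = 4:4:1
Total parts = 4 + 4 + 1 = 9
Value per part = 90 / 9 = 10
First share = 4 * 10 = 40
Middle share = 4 * 10 = 40
Third share = 1 * 10 = 10

40


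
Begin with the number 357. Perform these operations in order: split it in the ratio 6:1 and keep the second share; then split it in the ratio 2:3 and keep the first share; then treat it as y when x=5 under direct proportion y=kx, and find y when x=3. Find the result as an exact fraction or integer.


Start with 357.
Step 1: Split 6:1, second share = 357 * 1/7 = 51
Step 2: Split 2:3, first share = 51 * 2/5 = 102/5
Step 3: Direct prop: k = (102/5)/5; new y = k*3 = 102/5*3/5 = 306/25
Final result = 306/25

306/25


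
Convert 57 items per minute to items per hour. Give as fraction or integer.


Converting from per minute to per hour
Rate = 57 items per minute
Multiply by 60: 57 * 60
= 3420 items per hour

3420


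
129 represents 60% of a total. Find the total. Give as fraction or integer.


Given: 129 is 60% of the whole
Set up: 129 = 60/100 * whole
whole = 129 * 100 / 60
whole = 12900 / 60
whole = 215

215


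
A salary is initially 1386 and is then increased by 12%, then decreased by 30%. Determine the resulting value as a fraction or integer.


Start: 1386
Step 1: increase by 12% => multiply by 112/100
  1386 * 112/100 = 38808/25
Step 2: decrease by 30% => multiply by 70/100
  38808/25 * 70/100 = 135828/125
Final value = 135828/125

135828/125


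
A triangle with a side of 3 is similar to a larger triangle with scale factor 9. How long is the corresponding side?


Similar triangles have proportional sides
Scale factor = 9
Smaller side = 3
Corresponding larger side = 3 * 9
= 27

27


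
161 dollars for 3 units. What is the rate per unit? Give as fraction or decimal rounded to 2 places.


Total dollars = 161
Number of units = 3
Unit rate = 161 / 3
= 53.67 dollars per unit

53.67


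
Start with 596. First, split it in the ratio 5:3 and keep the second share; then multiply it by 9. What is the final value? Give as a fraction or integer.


Start with 596.
Step 1: Split 5:3, second share = 596 * 3/8 = 447/2
Step 2: Multiply by 9: 447/2 * 9 = 4023/2
Final result = 4023/2

4023/2


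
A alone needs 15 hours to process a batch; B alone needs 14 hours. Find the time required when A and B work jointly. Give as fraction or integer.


Rate of A = 1/15 job per hour
Rate of B = 1/14 job per hour
Combined rate = 1/15 + 1/14
Find common denominator: (14 + 15)/(15*14) = 29/210
Combined rate = 29/210 job per hour
Time together = 1 / (29/210) = 210/29 hours

210/29


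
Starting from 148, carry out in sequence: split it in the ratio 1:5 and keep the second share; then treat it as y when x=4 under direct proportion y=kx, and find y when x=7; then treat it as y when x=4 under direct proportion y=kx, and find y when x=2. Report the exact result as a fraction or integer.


Start with 148.
Step 1: Split 1:5, second share = 148 * 5/6 = 370/3
Step 2: Direct prop: k = (370/3)/4; new y = k*7 = 370/3*7/4 = 1295/6
Step 3: Direct prop: k = (1295/6)/4; new y = k*2 = 1295/6*2/4 = 1295/12
Final result = 1295/12

1295/12


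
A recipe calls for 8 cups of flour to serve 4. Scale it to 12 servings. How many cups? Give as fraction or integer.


Original: 8 cups for 4 servings
Target servings = 12
Scaling factor = 12/4
New amount = 8 * 12/4
= 96/4
= 24 cups

24


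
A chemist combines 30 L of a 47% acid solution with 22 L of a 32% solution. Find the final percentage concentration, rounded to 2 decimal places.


Solute in mixture 1 = 47% of 30 L = 30*47/100 = 141/10 L
Solute in mixture 2 = 32% of 22 L = 22*32/100 = 176/25 L
Total solute = 141/10 + 176/25 = 1057/50 L
Total volume = 30 + 22 = 52 L
Final concentration = 1057/50/52 * 100 = 40.65%

40.65


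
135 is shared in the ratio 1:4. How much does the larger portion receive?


Total parts = 1 + 4 = 5
Value per part = 135 / 5 = 27
First share = 1 * 27 = 27
Second share = 4 * 27 = 108
Larger share = 108

108


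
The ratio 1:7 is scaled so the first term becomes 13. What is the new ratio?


Original ratio: 1:7
First term target: 13
Scale factor = 13 / 1 = 13
Multiply second term: 7 * 13 = 91
Equivalent ratio = 13:91

13:91


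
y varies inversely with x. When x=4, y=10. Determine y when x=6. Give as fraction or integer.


Inverse proportion: y = k/x
Find k: k = 4 * 10 = 40
Compute y at x=6: y = 40/6
y = 20/3

20/3


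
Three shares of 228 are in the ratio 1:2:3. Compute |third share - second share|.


Total parts = 1 + 2 + 3 = 6
Value per part = 228 / 6 = 38
Shares: 1*38=38, 2*38=76, 3*38=114
Third share = 114, second share = 76
Difference = |114 - 76| = 38

38


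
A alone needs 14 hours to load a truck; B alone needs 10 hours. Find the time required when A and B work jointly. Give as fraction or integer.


Rate of A = 1/14 job per hour
Rate of B = 1/10 job per hour
Combined rate = 1/14 + 1/10
Find common denominator: (10 + 14)/(14*10) = 24/140
Combined rate = 6/35 job per hour
Time together = 1 / (6/35) = 35/6 hours

35/6


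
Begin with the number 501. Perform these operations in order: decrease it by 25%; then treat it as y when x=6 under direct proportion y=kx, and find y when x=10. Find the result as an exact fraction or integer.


Start with 501.
Step 1: Decrease by 25%: 501 * 75/100 = 1503/4
Step 2: Direct prop: k = (1503/4)/6; new y = k*10 = 1503/4*10/6 = 2505/4
Final result = 2505/4

2505/4


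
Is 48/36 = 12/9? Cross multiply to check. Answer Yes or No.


Cross multiply to check 48/36 = 12/9
Left cross product: 48 * 9 = 432
Right cross product: 36 * 12 = 432
432 = 432
Equal, so proportions match => Yes

Yes


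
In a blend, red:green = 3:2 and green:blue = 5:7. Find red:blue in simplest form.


Given a:b = 3:2 and b:c = 5:7
Make b consistent. Multiply first ratio by 5: a:b = 15:10
Multiply second ratio by 2: b:c = 10:14
Now b = 10 in both, so a:b:c = 15:10:14
Therefore a:c = 15:14
Simplify by GCD: a:c = 15:14

15:14


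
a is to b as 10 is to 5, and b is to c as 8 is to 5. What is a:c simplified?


Given a:b = 10:5 and b:c = 8:5
Make b consistent. Multiply first ratio by 8: a:b = 80:40
Multiply second ratio by 5: b:c = 40:25
Now b = 40 in both, so a:b:c = 80:40:25
Therefore a:c = 80:25
Simplify by GCD: a:c = 16:5

16:5


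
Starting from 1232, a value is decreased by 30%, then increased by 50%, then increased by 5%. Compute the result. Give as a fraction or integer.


Start: 1232
Step 1: decrease by 30% => multiply by 70/100
  1232 * 70/100 = 4312/5
Step 2: increase by 50% => multiply by 150/100
  4312/5 * 150/100 = 6468/5
Step 3: increase by 5% => multiply by 105/100
  6468/5 * 105/100 = 33957/25
Final value = 33957/25

33957/25


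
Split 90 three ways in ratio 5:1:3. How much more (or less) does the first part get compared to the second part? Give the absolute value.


Total parts = 5 + 1 + 3 = 9
Value per part = 90 / 9 = 10
Shares: 5*10=50, 1*10=10, 3*10=30
First share = 50, second share = 10
Difference = |50 - 10| = 40

40


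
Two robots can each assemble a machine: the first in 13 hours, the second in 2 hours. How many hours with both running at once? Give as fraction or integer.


Rate of A = 1/13 job per hour
Rate of B = 1/2 job per hour
Combined rate = 1/13 + 1/2
Find common denominator: (2 + 13)/(13*2) = 15/26
Combined rate = 15/26 job per hour
Time together = 1 / (15/26) = 26/15 hours

26/15


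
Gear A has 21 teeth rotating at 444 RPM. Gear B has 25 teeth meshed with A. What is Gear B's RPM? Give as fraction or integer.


Gear ratio: teeth_A * RPM_A = teeth_B * RPM_B
21 * 444 = 25 * RPM_B
9324 = 25 * RPM_B
RPM_B = 9324 / 25
RPM_B = 9324/25

9324/25


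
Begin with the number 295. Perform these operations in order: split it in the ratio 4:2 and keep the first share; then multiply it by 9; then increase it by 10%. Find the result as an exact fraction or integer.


Start with 295.
Step 1: Split 4:2, first share = 295 * 4/6 = 590/3
Step 2: Multiply by 9: 590/3 * 9 = 1770
Step 3: Increase by 10%: 1770 * 110/100 = 1947
Final result = 1947

1947


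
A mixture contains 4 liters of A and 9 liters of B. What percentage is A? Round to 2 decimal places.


Volume of A = 4 L
Volume of B = 9 L
Total volume = 4 + 9 = 13 L
Percentage of A = (4/13) * 100
= 30.77%

30.77


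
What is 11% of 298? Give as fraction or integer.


Compute 11% of 298
Convert percentage: 11% = 11/100
Multiply: 298 * 11/100
= 3278/100
= 1639/50

1639/50


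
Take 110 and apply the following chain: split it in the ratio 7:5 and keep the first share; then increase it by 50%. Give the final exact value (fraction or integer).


Start with 110.
Step 1: Split 7:5, first share = 110 * 7/12 = 385/6
Step 2: Increase by 50%: 385/6 * 150/100 = 385/4
Final result = 385/4

385/4


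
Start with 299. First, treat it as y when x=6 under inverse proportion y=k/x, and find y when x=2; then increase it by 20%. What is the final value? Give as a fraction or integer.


Start with 299.
Step 1: Inverse prop: k = (299)*6; new y = k/2 = 299*6/2 = 897
Step 2: Increase by 20%: 897 * 120/100 = 5382/5
Final result = 5382/5

5382/5


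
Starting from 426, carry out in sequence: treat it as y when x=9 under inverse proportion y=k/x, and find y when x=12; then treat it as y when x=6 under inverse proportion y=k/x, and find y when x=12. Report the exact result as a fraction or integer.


Start with 426.
Step 1: Inverse prop: k = (426)*9; new y = k/12 = 426*9/12 = 639/2
Step 2: Inverse prop: k = (639/2)*6; new y = k/12 = 639/2*6/12 = 639/4
Final result = 639/4

639/4


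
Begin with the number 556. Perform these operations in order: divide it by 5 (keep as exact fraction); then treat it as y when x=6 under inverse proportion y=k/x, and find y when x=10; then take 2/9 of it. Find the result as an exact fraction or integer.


Start with 556.
Step 1: Divide by 5: 556 / 5 = 556/5
Step 2: Inverse prop: k = (556/5)*6; new y = k/10 = 556/5*6/10 = 1668/25
Step 3: Take 2/9: 1668/25 * 2/9 = 1112/75
Final result = 1112/75

1112/75


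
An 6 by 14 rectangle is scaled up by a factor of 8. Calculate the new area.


Original dimensions: 6 x 14
Enlargement factor = 8
New width = 6 * 8 = 48
New height = 14 * 8 = 112
New area = 48 * 112 = 5376

5376


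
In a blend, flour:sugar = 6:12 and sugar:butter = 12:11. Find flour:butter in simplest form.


Given a:b = 6:12 and b:c = 12:11
Make b consistent. Multiply first ratio by 12: a:b = 72:144
Multiply second ratio by 12: b:c = 144:132
Now b = 144 in both, so a:b:c = 72:144:132
Therefore a:c = 72:132
Simplify by GCD: a:c = 6:11

6:11


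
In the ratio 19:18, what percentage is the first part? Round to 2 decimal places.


Total parts = 19 + 18 = 37
First part fraction = 19/37
Percentage = (19/37) * 100
= 0.513514 * 100
= 51.35%

51.35


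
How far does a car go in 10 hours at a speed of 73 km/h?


Using distance = speed * time
Speed = 73 km/h
Time = 10 hours
Distance = 73 * 10
= 730 km

730


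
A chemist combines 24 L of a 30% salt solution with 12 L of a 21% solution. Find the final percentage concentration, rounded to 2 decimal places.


Solute in mixture 1 = 30% of 24 L = 24*30/100 = 36/5 L
Solute in mixture 2 = 21% of 12 L = 12*21/100 = 63/25 L
Total solute = 36/5 + 63/25 = 243/25 L
Total volume = 24 + 12 = 36 L
Final concentration = 243/25/36 * 100 = 27.00%

27.00


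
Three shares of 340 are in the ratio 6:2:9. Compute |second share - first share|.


Total parts = 6 + 2 + 9 = 17
Value per part = 340 / 17 = 20
Shares: 6*20=120, 2*20=40, 9*20=180
Second share = 40, first share = 120
Difference = |40 - 120| = 80

80


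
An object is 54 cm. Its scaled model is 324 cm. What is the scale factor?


Original length = 54 cm
Scaled length = 324 cm
Scale factor = 324 / 54
= 6

6


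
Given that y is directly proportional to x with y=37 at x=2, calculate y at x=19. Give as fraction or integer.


Direct proportion: y = kx
Find k: k = 37/2 = 37/2
Compute y at x=19: y = 37/2 * 19
y = 703/2

703/2


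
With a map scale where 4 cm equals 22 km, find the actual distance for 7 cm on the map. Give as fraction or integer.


Map scale: 4 cm = 22 km
Measured distance on map = 7 cm
Set up proportion: 7 * 22 / 4
= 154 / 4
= 77/2 km

77/2


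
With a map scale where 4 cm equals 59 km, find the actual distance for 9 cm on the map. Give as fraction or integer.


Map scale: 4 cm = 59 km
Measured distance on map = 9 cm
Set up proportion: 9 * 59 / 4
= 531 / 4
= 531/4 km

531/4


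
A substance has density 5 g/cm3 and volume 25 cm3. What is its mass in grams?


Using mass = density * volume
Density = 5 g/cm3
Volume = 25 cm3
Mass = 5 * 25
= 125 g

125


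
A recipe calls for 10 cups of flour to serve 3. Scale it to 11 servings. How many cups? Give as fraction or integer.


Original: 10 cups for 3 servings
Target servings = 11
Scaling factor = 11/3
New amount = 10 * 11/3
= 110/3
= 110/3 cups

110/3


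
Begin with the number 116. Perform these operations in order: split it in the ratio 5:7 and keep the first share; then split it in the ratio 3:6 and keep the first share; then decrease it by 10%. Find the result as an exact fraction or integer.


Start with 116.
Step 1: Split 5:7, first share = 116 * 5/12 = 145/3
Step 2: Split 3:6, first share = 145/3 * 3/9 = 145/9
Step 3: Decrease by 10%: 145/9 * 90/100 = 29/2
Final result = 29/2

29/2


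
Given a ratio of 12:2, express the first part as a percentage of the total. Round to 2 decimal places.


Total parts = 12 + 2 = 14
First part fraction = 12/14
Percentage = (12/14) * 100
= 0.857143 * 100
= 85.71%

85.71


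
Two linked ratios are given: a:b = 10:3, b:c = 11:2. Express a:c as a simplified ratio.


Given a:b = 10:3 and b:c = 11:2
Make b consistent. Multiply first ratio by 11: a:b = 110:33
Multiply second ratio by 3: b:c = 33:6
Now b = 33 in both, so a:b:c = 110:33:6
Therefore a:c = 110:6
Simplify by GCD: a:c = 55:3

55:3


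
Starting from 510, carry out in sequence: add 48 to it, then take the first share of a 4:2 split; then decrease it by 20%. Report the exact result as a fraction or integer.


Start with 510.
Step 1: Add 48: 510+48=558; split 4:2 first = 558*4/6 = 372
Step 2: Decrease by 20%: 372 * 80/100 = 1488/5
Final result = 1488/5

1488/5


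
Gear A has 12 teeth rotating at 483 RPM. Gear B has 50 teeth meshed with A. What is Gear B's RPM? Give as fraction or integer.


Gear ratio: teeth_A * RPM_A = teeth_B * RPM_B
12 * 483 = 50 * RPM_B
5796 = 50 * RPM_B
RPM_B = 5796 / 50
RPM_B = 2898/25

2898/25


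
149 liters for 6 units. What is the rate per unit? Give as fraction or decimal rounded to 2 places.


Total liters = 149
Number of units = 6
Unit rate = 149 / 6
= 24.83 liters per unit

24.83


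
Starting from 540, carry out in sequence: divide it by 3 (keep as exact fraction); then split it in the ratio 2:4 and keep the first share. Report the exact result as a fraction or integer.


Start with 540.
Step 1: Divide by 3: 540 / 3 = 180
Step 2: Split 2:4, first share = 180 * 2/6 = 60
Final result = 60

60


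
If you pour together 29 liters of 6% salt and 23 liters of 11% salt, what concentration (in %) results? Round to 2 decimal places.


Solute in mixture 1 = 6% of 29 L = 29*6/100 = 87/50 L
Solute in mixture 2 = 11% of 23 L = 23*11/100 = 253/100 L
Total solute = 87/50 + 253/100 = 427/100 L
Total volume = 29 + 23 = 52 L
Final concentration = 427/100/52 * 100 = 8.21%

8.21


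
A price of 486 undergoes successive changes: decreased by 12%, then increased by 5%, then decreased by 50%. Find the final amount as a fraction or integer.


Start: 486
Step 1: decrease by 12% => multiply by 88/100
  486 * 88/100 = 10692/25
Step 2: increase by 5% => multiply by 105/100
  10692/25 * 105/100 = 56133/125
Step 3: decrease by 50% => multiply by 50/100
  56133/125 * 50/100 = 56133/250
Final value = 56133/250

56133/250


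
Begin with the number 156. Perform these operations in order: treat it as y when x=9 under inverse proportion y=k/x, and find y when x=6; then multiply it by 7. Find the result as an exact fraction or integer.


Start with 156.
Step 1: Inverse prop: k = (156)*9; new y = k/6 = 156*9/6 = 234
Step 2: Multiply by 7: 234 * 7 = 1638
Final result = 1638

1638


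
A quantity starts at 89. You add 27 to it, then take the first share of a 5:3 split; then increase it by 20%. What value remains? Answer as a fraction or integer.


Start with 89.
Step 1: Add 27: 89+27=116; split 5:3 first = 116*5/8 = 145/2
Step 2: Increase by 20%: 145/2 * 120/100 = 87
Final result = 87

87


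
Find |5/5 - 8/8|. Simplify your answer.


Simplify: 5/5 = 1 and 8/8 = 1
Find common denominator: LCD = 1
Convert: 1/1 and 1/1
Difference = |1 - 1|/1 = 0/1
Simplified = 0

0


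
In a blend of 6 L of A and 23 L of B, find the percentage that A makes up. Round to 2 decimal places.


Volume of A = 6 L
Volume of B = 23 L
Total volume = 6 + 23 = 29 L
Percentage of A = (6/29) * 100
= 20.69%

20.69


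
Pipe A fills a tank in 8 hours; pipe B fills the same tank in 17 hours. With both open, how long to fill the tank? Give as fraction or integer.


Rate of A = 1/8 job per hour
Rate of B = 1/17 job per hour
Combined rate = 1/8 + 1/17
Find common denominator: (17 + 8)/(8*17) = 25/136
Combined rate = 25/136 job per hour
Time together = 1 / (25/136) = 136/25 hours

136/25


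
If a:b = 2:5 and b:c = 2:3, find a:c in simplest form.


Given a:b = 2:5 and b:c = 2:3
Make b consistent. Multiply first ratio by 2: a:b = 4:10
Multiply second ratio by 5: b:c = 10:15
Now b = 10 in both, so a:b:c = 4:10:15
Therefore a:c = 4:15
Simplify by GCD: a:c = 4:15

4:15


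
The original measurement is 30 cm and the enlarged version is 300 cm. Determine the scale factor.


Original length = 30 cm
Scaled length = 300 cm
Scale factor = 300 / 30
= 10

10


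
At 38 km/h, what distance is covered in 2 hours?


Using distance = speed * time
Speed = 38 km/h
Time = 2 hours
Distance = 38 * 2
= 76 km

76


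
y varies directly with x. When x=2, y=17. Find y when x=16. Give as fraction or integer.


Direct proportion: y = kx
Find k: k = 17/2 = 17/2
Compute y at x=16: y = 17/2 * 16
y = 136

136


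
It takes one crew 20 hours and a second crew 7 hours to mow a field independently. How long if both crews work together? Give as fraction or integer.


Rate of A = 1/20 job per hour
Rate of B = 1/7 job per hour
Combined rate = 1/20 + 1/7
Find common denominator: (7 + 20)/(20*7) = 27/140
Combined rate = 27/140 job per hour
Time together = 1 / (27/140) = 140/27 hours

140/27


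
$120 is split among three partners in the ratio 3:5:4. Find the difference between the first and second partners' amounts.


Total parts = 3 + 5 + 4 = 12
Value per part = 120 / 12 = 10
Shares: 3*10=30, 5*10=50, 4*10=40
First share = 30, second share = 50
Difference = |30 - 50| = 20

20


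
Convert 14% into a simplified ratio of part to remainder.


Part = 14%, Remainder = 86%
Ratio = 14:86
GCD(14, 86) = 2
Simplify: 7:43 = 7:43

7:43


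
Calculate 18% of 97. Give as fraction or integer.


Compute 18% of 97
Convert percentage: 18% = 18/100
Multiply: 97 * 18/100
= 1746/100
= 873/50

873/50


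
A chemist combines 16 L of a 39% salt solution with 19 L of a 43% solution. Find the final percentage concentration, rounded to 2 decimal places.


Solute in mixture 1 = 39% of 16 L = 16*39/100 = 156/25 L
Solute in mixture 2 = 43% of 19 L = 19*43/100 = 817/100 L
Total solute = 156/25 + 817/100 = 1441/100 L
Total volume = 16 + 19 = 35 L
Final concentration = 1441/100/35 * 100 = 41.17%

41.17


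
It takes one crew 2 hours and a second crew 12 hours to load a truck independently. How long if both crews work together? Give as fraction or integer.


Rate of A = 1/2 job per hour
Rate of B = 1/12 job per hour
Combined rate = 1/2 + 1/12
Find common denominator: (12 + 2)/(2*12) = 14/24
Combined rate = 7/12 job per hour
Time together = 1 / (7/12) = 12/7 hours

12/7


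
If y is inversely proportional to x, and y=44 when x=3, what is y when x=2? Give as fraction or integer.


Inverse proportion: y = k/x
Find k: k = 3 * 44 = 132
Compute y at x=2: y = 132/2
y = 66

66


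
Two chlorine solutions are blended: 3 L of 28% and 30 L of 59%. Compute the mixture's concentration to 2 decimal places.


Solute in mixture 1 = 28% of 3 L = 3*28/100 = 21/25 L
Solute in mixture 2 = 59% of 30 L = 30*59/100 = 177/10 L
Total solute = 21/25 + 177/10 = 927/50 L
Total volume = 3 + 30 = 33 L
Final concentration = 927/50/33 * 100 = 56.18%

56.18


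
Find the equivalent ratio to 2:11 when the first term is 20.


Original ratio: 2:11
First term target: 20
Scale factor = 20 / 2 = 10
Multiply second term: 11 * 10 = 110
Equivalent ratio = 20:110

20:110


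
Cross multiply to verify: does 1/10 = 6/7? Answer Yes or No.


Cross multiply to check 1/10 = 6/7
Left cross product: 1 * 7 = 7
Right cross product: 10 * 6 = 60
7 != 60
Not equal, so proportions differ => No

No


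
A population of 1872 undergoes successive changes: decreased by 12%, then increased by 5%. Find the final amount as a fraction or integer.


Start: 1872
Step 1: decrease by 12% => multiply by 88/100
  1872 * 88/100 = 41184/25
Step 2: increase by 5% => multiply by 105/100
  41184/25 * 105/100 = 216216/125
Final value = 216216/125

216216/125


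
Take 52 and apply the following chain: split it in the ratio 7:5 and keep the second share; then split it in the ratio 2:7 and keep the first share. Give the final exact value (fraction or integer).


Start with 52.
Step 1: Split 7:5, second share = 52 * 5/12 = 65/3
Step 2: Split 2:7, first share = 65/3 * 2/9 = 130/27
Final result = 130/27

130/27


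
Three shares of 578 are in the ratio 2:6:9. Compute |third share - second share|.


Total parts = 2 + 6 + 9 = 17
Value per part = 578 / 17 = 34
Shares: 2*34=68, 6*34=204, 9*34=306
Third share = 306, second share = 204
Difference = |306 - 204| = 102

102


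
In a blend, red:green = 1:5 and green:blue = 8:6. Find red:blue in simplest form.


Given a:b = 1:5 and b:c = 8:6
Make b consistent. Multiply first ratio by 8: a:b = 8:40
Multiply second ratio by 5: b:c = 40:30
Now b = 40 in both, so a:b:c = 8:40:30
Therefore a:c = 8:30
Simplify by GCD: a:c = 4:15

4:15


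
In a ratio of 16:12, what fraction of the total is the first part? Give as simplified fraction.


Total parts = 16 + 12 = 28
First part fraction = 16/28
Simplify: 16/28 = 4/7

4/7


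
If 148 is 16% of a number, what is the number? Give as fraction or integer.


Given: 148 is 16% of the whole
Set up: 148 = 16/100 * whole
whole = 148 * 100 / 16
whole = 14800 / 16
whole = 925

925


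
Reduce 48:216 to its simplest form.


Find GCD(48, 216)
GCD = 24
Divide both by 24: 48/24 = 2, 216/24 = 9
Simplified ratio = 2:9

2:9


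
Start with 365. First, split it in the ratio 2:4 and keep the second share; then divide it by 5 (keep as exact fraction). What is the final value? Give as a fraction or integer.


Start with 365.
Step 1: Split 2:4, second share = 365 * 4/6 = 730/3
Step 2: Divide by 5: 730/3 / 5 = 146/3
Final result = 146/3

146/3


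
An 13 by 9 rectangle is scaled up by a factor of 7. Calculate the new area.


Original dimensions: 13 x 9
Enlargement factor = 7
New width = 13 * 7 = 91
New height = 9 * 7 = 63
New area = 91 * 63 = 5733

5733


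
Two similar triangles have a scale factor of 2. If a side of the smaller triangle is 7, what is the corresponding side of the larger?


Similar triangles have proportional sides
Scale factor = 2
Smaller side = 7
Corresponding larger side = 7 * 2
= 14

14


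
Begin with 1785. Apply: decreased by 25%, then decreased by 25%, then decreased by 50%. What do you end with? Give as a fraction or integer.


Start: 1785
Step 1: decrease by 25% => multiply by 75/100
  1785 * 75/100 = 5355/4
Step 2: decrease by 25% => multiply by 75/100
  5355/4 * 75/100 = 16065/16
Step 3: decrease by 50% => multiply by 50/100
  16065/16 * 50/100 = 16065/32
Final value = 16065/32

16065/32


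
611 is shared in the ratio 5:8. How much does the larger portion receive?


Total parts = 5 + 8 = 13
Value per part = 611 / 13 = 47
First share = 5 * 47 = 235
Second share = 8 * 47 = 376
Larger share = 376

376


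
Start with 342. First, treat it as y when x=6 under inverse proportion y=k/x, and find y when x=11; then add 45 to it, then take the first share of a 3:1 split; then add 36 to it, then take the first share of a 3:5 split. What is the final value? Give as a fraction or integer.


Start with 342.
Step 1: Inverse prop: k = (342)*6; new y = k/11 = 342*6/11 = 2052/11
Step 2: Add 45: 2052/11+45=2547/11; split 3:1 first = 2547/11*3/4 = 7641/44
Step 3: Add 36: 7641/44+36=9225/44; split 3:5 first = 9225/44*3/8 = 27675/352
Final result = 27675/352

27675/352


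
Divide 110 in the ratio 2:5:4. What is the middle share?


Ratio = 2:5:4
Total parts = 2 + 5 + 4 = 11
Value per part = 110 / 11 = 10
First share = 2 * 10 = 20
Middle share = 5 * 10 = 50
Third share = 4 * 10 = 40

50


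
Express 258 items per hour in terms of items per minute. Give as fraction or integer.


Converting from per hour to per minute
Rate = 258 items per hour
Divide by 60: 258/60
= 43/10 items per minute

43/10


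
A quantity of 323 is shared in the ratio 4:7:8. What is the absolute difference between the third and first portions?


Total parts = 4 + 7 + 8 = 19
Value per part = 323 / 19 = 17
Shares: 4*17=68, 7*17=119, 8*17=136
Third share = 136, first share = 68
Difference = |136 - 68| = 68

68


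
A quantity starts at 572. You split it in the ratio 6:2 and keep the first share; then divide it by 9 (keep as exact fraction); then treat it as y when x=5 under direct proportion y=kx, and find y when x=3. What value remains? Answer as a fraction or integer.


Start with 572.
Step 1: Split 6:2, first share = 572 * 6/8 = 429
Step 2: Divide by 9: 429 / 9 = 143/3
Step 3: Direct prop: k = (143/3)/5; new y = k*3 = 143/3*3/5 = 143/5
Final result = 143/5

143/5


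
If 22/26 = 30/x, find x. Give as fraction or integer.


Setting up: 22/26 = 30/x
Cross multiply: 22 * x = 26 * 30
22x = 780
x = 780/22
x = 390/11

390/11


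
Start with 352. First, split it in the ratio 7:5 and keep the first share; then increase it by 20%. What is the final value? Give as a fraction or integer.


Start with 352.
Step 1: Split 7:5, first share = 352 * 7/12 = 616/3
Step 2: Increase by 20%: 616/3 * 120/100 = 1232/5
Final result = 1232/5

1232/5


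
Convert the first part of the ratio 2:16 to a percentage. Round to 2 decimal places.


Total parts = 2 + 16 = 18
First part fraction = 2/18
Percentage = (2/18) * 100
= 0.111111 * 100
= 11.11%

11.11


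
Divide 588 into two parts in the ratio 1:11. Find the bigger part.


Total parts = 1 + 11 = 12
Value per part = 588 / 12 = 49
First share = 1 * 49 = 49
Second share = 11 * 49 = 539
Larger share = 539

539


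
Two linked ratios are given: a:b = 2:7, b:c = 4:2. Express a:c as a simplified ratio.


Given a:b = 2:7 and b:c = 4:2
Make b consistent. Multiply first ratio by 4: a:b = 8:28
Multiply second ratio by 7: b:c = 28:14
Now b = 28 in both, so a:b:c = 8:28:14
Therefore a:c = 8:14
Simplify by GCD: a:c = 4:7

4:7


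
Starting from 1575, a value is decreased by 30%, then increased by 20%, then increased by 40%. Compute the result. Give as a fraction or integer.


Start: 1575
Step 1: decrease by 30% => multiply by 70/100
  1575 * 70/100 = 2205/2
Step 2: increase by 20% => multiply by 120/100
  2205/2 * 120/100 = 1323
Step 3: increase by 40% => multiply by 140/100
  1323 * 140/100 = 9261/5
Final value = 9261/5

9261/5


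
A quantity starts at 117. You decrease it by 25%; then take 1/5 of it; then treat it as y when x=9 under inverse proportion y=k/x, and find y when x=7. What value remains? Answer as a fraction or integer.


Start with 117.
Step 1: Decrease by 25%: 117 * 75/100 = 351/4
Step 2: Take 1/5: 351/4 * 1/5 = 351/20
Step 3: Inverse prop: k = (351/20)*9; new y = k/7 = 351/20*9/7 = 3159/140
Final result = 3159/140

3159/140
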